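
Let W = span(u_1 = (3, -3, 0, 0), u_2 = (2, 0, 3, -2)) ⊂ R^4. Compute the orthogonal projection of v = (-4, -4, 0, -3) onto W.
proj_W(v) = (-2/15, -2/15, -2/5, 4/15)

Set up U = [u_1 | ... | u_2] ∈ R^(4×2). The projector onto W = col(U) is P = U (U^T U)^(-1) U^T.
Compute U^T U =
  [18, 6]
  [6, 17],
and U^T v = (0, -2).
Solve U^T U · c = U^T v for the coefficients: c = (2/45, -2/15). The projection is proj_W(v) = U c.
Check: (v - proj_W(v)) · u_1 = 0  (should be 0).
Check: (v - proj_W(v)) · u_2 = 0  (should be 0).
Result: proj_W(v) = (-2/15, -2/15, -2/5, 4/15).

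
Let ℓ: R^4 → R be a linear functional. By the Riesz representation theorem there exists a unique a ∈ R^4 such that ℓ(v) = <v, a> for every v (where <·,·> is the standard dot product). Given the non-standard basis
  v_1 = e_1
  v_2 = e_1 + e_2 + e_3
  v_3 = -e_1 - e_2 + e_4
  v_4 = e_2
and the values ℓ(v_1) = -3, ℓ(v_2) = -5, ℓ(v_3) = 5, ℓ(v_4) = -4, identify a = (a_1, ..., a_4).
a = (-3, -4, 2, -2)

Write a = (a_1, ..., a_4) in the standard basis. For each basis vector v_i, ℓ(v_i) = <v_i, a> is a linear equation in the a_j's. Collect the n equations into a matrix system V a = ℓ, where row i of V is v_i (expressed in the standard basis). Since V is invertible (lower-triangular with 1s on the diagonal, up to permutation), solve by back-substitution:
  V =
[[1, 0, 0, 0],
 [1, 1, 1, 0],
 [-1, -1, 0, 1],
 [0, 1, 0, 0]]
  V a = (-3, -5, 5, -4)
Solving gives a = (-3, -4, 2, -2).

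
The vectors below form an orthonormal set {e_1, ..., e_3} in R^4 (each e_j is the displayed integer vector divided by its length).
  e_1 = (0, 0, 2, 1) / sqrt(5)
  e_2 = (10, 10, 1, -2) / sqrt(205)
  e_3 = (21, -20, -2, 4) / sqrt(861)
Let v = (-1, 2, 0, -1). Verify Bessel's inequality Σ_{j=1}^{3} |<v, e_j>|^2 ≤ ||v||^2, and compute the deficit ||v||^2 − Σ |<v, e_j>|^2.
Σ |<v, e_j>|^2 = 122/21; ||v||^2 = 6; deficit = 4/21

Write each e_j = u_j / sqrt(<u_j, u_j>) where u_j is the displayed integer vector. Then <v, e_j> = <v, u_j> / sqrt(<u_j, u_j>), so |<v, e_j>|^2 = <v, u_j>^2 / <u_j, u_j>.
Coefficients: <v, e_1> = -1/sqrt(5), <v, e_2> = 12/sqrt(205), <v, e_3> = -65/sqrt(861).
Square and sum: Σ |<v, e_j>|^2 = 122/21.
Compute ||v||^2 = v·v = 6.
Deficit = 6 − 122/21 = 4/21 ≥ 0, confirming Bessel's inequality. (The deficit equals ||v − Σ <v,e_j> e_j||^2, the squared distance from v to span{e_j}.)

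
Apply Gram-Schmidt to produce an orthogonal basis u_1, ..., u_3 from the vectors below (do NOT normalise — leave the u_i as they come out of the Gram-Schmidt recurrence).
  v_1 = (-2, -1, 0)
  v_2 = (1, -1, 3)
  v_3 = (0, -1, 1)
Orthogonal basis:
  u_1 = (-2, -1, 0)
  u_2 = (3/5, -6/5, 3)
  u_3 = (1/6, -1/3, -1/6)

Apply the Gram-Schmidt recurrence
  u_1 = v_1
  u_i = v_i − Σ_{j<i} ((v_i · u_j) / (u_j · u_j)) · u_j.

Step by step this gives:
  u_1 = (-2, -1, 0)
  u_2 = (3/5, -6/5, 3)
  u_3 = (1/6, -1/3, -1/6)

Orthogonality check:
  u_2 · u_1 = 0 (should be 0)
  u_3 · u_1 = 0 (should be 0)
  u_3 · u_2 = 0 (should be 0)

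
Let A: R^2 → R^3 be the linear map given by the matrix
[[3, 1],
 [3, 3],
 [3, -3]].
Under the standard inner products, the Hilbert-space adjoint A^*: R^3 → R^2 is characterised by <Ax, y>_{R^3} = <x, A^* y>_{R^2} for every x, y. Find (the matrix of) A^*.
A^* = A^T =
[[3, 3, 3],
 [1, 3, -3]]

For real matrices with standard dot products, the defining identity <Ax, y> = <x, A^* y> gives (Ax)^T y = x^T (A^*) y, i.e. x^T A^T y = x^T (A^*) y. Since this holds for all x, y, we must have A^* = A^T. Therefore
A^* =
[[3, 3, 3],
 [1, 3, -3]].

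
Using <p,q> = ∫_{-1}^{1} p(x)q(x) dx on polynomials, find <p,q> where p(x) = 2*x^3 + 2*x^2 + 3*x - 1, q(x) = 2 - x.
<p,q> = -62/15

Expand the product: p(x)·q(x) = -2*x^4 + 2*x^3 + x^2 + 7*x - 2.
∫_{-1}^{1} of each monomial x^k gives [2/(k+1) if k even, 0 if k odd]. Integrating term-by-term (or equivalently evaluating the antiderivative F(x) = -2*x^5/5 + x^4/2 + x^3/3 + 7*x^2/2 - 2*x at the endpoints):
  F(1) − F(−1) = 29/15 − (91/15) = -62/15.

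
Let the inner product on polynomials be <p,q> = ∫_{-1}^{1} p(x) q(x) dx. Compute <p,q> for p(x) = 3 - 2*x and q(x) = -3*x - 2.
<p,q> = -8

Expand the product: p(x)·q(x) = 6*x^2 - 5*x - 6.
∫_{-1}^{1} of each monomial x^k gives [2/(k+1) if k even, 0 if k odd]. Integrating term-by-term (or equivalently evaluating the antiderivative F(x) = 2*x^3 - 5*x^2/2 - 6*x at the endpoints):
  F(1) − F(−1) = -13/2 − (3/2) = -8.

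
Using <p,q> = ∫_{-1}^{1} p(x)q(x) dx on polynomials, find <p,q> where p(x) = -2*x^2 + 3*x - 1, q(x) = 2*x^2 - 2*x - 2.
<p,q> = -4/15

Expand the product: p(x)·q(x) = -4*x^4 + 10*x^3 - 4*x^2 - 4*x + 2.
∫_{-1}^{1} of each monomial x^k gives [2/(k+1) if k even, 0 if k odd]. Integrating term-by-term (or equivalently evaluating the antiderivative F(x) = -4*x^5/5 + 5*x^4/2 - 4*x^3/3 - 2*x^2 + 2*x at the endpoints):
  F(1) − F(−1) = 11/30 − (19/30) = -4/15.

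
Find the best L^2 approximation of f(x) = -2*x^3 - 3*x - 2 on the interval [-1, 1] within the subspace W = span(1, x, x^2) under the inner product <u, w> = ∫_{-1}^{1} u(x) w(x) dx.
g(x) = -21*x/5 - 2

The best approximation g ∈ W is the orthogonal projection of f onto W. Writing g = a_0 + a_1 x + a_2 x^2, the coefficients solve the normal equations G · a = b where
  G_{ij} = <φ_i, φ_j> and b_i = <f, φ_i>, with φ_0 = 1, φ_1 = x, φ_2 = x^2.
G =
  [2, 0, 2/3]
  [0, 2/3, 0]
  [2/3, 0, 2/5],
b = (-4, -14/5, -4/3).
Solving gives a_0 = -2, a_1 = -21/5, a_2 = 0, so
  g(x) = -21*x/5 - 2.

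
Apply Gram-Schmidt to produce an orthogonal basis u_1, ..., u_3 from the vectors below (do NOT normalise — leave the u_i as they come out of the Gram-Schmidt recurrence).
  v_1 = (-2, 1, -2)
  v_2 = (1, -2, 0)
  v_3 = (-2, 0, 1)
Orthogonal basis:
  u_1 = (-2, 1, -2)
  u_2 = (1/9, -14/9, -8/9)
  u_3 = (-44/29, -22/29, 33/29)

Apply the Gram-Schmidt recurrence
  u_1 = v_1
  u_i = v_i − Σ_{j<i} ((v_i · u_j) / (u_j · u_j)) · u_j.

Step by step this gives:
  u_1 = (-2, 1, -2)
  u_2 = (1/9, -14/9, -8/9)
  u_3 = (-44/29, -22/29, 33/29)

Orthogonality check:
  u_2 · u_1 = 0 (should be 0)
  u_3 · u_1 = 0 (should be 0)
  u_3 · u_2 = 0 (should be 0)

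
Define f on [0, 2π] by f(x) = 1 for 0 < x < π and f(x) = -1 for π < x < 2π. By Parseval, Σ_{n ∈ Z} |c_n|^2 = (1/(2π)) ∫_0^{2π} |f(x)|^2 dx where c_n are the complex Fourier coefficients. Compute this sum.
Σ |c_n|^2 = 1

Parseval equates the L^2 energy of f (normalised by 1/(2π)) with the ℓ^2 sum of its Fourier coefficients: (1/(2π)) ∫_0^{2π} |f|^2 = Σ |c_n|^2.
Compute the left side: (1/(2π)) [∫_0^π 1^2 dx + ∫_π^{2π} (-1)^2 dx] = (1/(2π)) · (1π + 1π) = (1 + 1)/2 = 1.
So Σ_{n ∈ Z} |c_n|^2 = 1.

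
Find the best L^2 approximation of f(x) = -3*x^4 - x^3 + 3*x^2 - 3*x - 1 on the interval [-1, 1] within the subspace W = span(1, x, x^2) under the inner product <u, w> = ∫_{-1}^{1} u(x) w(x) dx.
g(x) = 3*x^2/7 - 18*x/5 - 26/35

The best approximation g ∈ W is the orthogonal projection of f onto W. Writing g = a_0 + a_1 x + a_2 x^2, the coefficients solve the normal equations G · a = b where
  G_{ij} = <φ_i, φ_j> and b_i = <f, φ_i>, with φ_0 = 1, φ_1 = x, φ_2 = x^2.
G =
  [2, 0, 2/3]
  [0, 2/3, 0]
  [2/3, 0, 2/5],
b = (-6/5, -12/5, -34/105).
Solving gives a_0 = -26/35, a_1 = -18/5, a_2 = 3/7, so
  g(x) = 3*x^2/7 - 18*x/5 - 26/35.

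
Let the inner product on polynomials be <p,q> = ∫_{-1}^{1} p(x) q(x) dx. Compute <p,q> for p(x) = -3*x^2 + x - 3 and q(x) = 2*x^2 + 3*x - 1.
<p,q> = 18/5

Expand the product: p(x)·q(x) = -6*x^4 - 7*x^3 - 10*x + 3.
∫_{-1}^{1} of each monomial x^k gives [2/(k+1) if k even, 0 if k odd]. Integrating term-by-term (or equivalently evaluating the antiderivative F(x) = -6*x^5/5 - 7*x^4/4 - 5*x^2 + 3*x at the endpoints):
  F(1) − F(−1) = -99/20 − (-171/20) = 18/5.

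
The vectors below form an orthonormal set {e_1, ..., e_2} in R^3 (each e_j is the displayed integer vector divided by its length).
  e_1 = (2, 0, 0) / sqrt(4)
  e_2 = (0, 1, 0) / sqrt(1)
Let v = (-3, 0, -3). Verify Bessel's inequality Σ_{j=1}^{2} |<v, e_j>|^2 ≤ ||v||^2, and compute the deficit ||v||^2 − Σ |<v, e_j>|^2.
Σ |<v, e_j>|^2 = 9; ||v||^2 = 18; deficit = 9

Write each e_j = u_j / sqrt(<u_j, u_j>) where u_j is the displayed integer vector. Then <v, e_j> = <v, u_j> / sqrt(<u_j, u_j>), so |<v, e_j>|^2 = <v, u_j>^2 / <u_j, u_j>.
Coefficients: <v, e_1> = -6/sqrt(4), <v, e_2> = 0/sqrt(1).
Square and sum: Σ |<v, e_j>|^2 = 9.
Compute ||v||^2 = v·v = 18.
Deficit = 18 − 9 = 9 ≥ 0, confirming Bessel's inequality. (The deficit equals ||v − Σ <v,e_j> e_j||^2, the squared distance from v to span{e_j}.)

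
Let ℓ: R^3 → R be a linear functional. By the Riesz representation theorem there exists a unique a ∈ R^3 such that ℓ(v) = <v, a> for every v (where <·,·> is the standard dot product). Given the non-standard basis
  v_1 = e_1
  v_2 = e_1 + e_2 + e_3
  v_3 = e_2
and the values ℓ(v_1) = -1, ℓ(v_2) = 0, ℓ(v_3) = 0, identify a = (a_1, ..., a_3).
a = (-1, 0, 1)

Write a = (a_1, ..., a_3) in the standard basis. For each basis vector v_i, ℓ(v_i) = <v_i, a> is a linear equation in the a_j's. Collect the n equations into a matrix system V a = ℓ, where row i of V is v_i (expressed in the standard basis). Since V is invertible (lower-triangular with 1s on the diagonal, up to permutation), solve by back-substitution:
  V =
[[1, 0, 0],
 [1, 1, 1],
 [0, 1, 0]]
  V a = (-1, 0, 0)
Solving gives a = (-1, 0, 1).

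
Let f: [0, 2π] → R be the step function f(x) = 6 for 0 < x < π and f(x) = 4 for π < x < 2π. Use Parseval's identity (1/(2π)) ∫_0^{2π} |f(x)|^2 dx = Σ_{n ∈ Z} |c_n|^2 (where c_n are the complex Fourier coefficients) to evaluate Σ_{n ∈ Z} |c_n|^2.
Σ |c_n|^2 = 26

Parseval equates the L^2 energy of f (normalised by 1/(2π)) with the ℓ^2 sum of its Fourier coefficients: (1/(2π)) ∫_0^{2π} |f|^2 = Σ |c_n|^2.
Compute the left side: (1/(2π)) [∫_0^π 6^2 dx + ∫_π^{2π} 4^2 dx] = (1/(2π)) · (36π + 16π) = (36 + 16)/2 = 26.
So Σ_{n ∈ Z} |c_n|^2 = 26.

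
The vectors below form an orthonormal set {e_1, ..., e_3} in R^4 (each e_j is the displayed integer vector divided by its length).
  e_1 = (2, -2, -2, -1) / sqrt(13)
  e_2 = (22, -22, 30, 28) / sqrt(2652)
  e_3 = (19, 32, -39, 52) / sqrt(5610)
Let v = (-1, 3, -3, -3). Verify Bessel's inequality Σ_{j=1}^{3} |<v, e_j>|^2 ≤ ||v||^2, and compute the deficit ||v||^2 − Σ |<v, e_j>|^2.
Σ |<v, e_j>|^2 = 1442/55; ||v||^2 = 28; deficit = 98/55

Write each e_j = u_j / sqrt(<u_j, u_j>) where u_j is the displayed integer vector. Then <v, e_j> = <v, u_j> / sqrt(<u_j, u_j>), so |<v, e_j>|^2 = <v, u_j>^2 / <u_j, u_j>.
Coefficients: <v, e_1> = 1/sqrt(13), <v, e_2> = -262/sqrt(2652), <v, e_3> = 38/sqrt(5610).
Square and sum: Σ |<v, e_j>|^2 = 1442/55.
Compute ||v||^2 = v·v = 28.
Deficit = 28 − 1442/55 = 98/55 ≥ 0, confirming Bessel's inequality. (The deficit equals ||v − Σ <v,e_j> e_j||^2, the squared distance from v to span{e_j}.)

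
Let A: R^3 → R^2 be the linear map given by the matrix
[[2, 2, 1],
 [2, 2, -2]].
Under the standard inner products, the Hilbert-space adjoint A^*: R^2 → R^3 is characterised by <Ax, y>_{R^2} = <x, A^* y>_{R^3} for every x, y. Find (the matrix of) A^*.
A^* = A^T =
[[2, 2],
 [2, 2],
 [1, -2]]

For real matrices with standard dot products, the defining identity <Ax, y> = <x, A^* y> gives (Ax)^T y = x^T (A^*) y, i.e. x^T A^T y = x^T (A^*) y. Since this holds for all x, y, we must have A^* = A^T. Therefore
A^* =
[[2, 2],
 [2, 2],
 [1, -2]].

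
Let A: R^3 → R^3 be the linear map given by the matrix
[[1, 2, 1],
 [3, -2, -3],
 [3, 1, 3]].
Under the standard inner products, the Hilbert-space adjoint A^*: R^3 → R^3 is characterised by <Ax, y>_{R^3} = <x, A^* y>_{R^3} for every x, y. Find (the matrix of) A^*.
A^* = A^T =
[[1, 3, 3],
 [2, -2, 1],
 [1, -3, 3]]

For real matrices with standard dot products, the defining identity <Ax, y> = <x, A^* y> gives (Ax)^T y = x^T (A^*) y, i.e. x^T A^T y = x^T (A^*) y. Since this holds for all x, y, we must have A^* = A^T. Therefore
A^* =
[[1, 3, 3],
 [2, -2, 1],
 [1, -3, 3]].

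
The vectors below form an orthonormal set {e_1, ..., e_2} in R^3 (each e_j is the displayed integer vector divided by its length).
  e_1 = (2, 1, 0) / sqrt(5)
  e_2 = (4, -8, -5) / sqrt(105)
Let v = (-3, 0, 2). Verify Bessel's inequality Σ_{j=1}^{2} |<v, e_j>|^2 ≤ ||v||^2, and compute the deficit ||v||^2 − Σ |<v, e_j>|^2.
Σ |<v, e_j>|^2 = 248/21; ||v||^2 = 13; deficit = 25/21

Write each e_j = u_j / sqrt(<u_j, u_j>) where u_j is the displayed integer vector. Then <v, e_j> = <v, u_j> / sqrt(<u_j, u_j>), so |<v, e_j>|^2 = <v, u_j>^2 / <u_j, u_j>.
Coefficients: <v, e_1> = -6/sqrt(5), <v, e_2> = -22/sqrt(105).
Square and sum: Σ |<v, e_j>|^2 = 248/21.
Compute ||v||^2 = v·v = 13.
Deficit = 13 − 248/21 = 25/21 ≥ 0, confirming Bessel's inequality. (The deficit equals ||v − Σ <v,e_j> e_j||^2, the squared distance from v to span{e_j}.)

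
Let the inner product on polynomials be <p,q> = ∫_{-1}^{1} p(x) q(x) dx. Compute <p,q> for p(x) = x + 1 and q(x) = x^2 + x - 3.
<p,q> = -14/3

Expand the product: p(x)·q(x) = x^3 + 2*x^2 - 2*x - 3.
∫_{-1}^{1} of each monomial x^k gives [2/(k+1) if k even, 0 if k odd]. Integrating term-by-term (or equivalently evaluating the antiderivative F(x) = x^4/4 + 2*x^3/3 - x^2 - 3*x at the endpoints):
  F(1) − F(−1) = -37/12 − (19/12) = -14/3.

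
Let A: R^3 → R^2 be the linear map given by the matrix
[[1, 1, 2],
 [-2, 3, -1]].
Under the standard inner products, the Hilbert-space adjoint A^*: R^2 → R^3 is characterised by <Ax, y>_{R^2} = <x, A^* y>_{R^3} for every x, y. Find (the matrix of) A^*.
A^* = A^T =
[[1, -2],
 [1, 3],
 [2, -1]]

For real matrices with standard dot products, the defining identity <Ax, y> = <x, A^* y> gives (Ax)^T y = x^T (A^*) y, i.e. x^T A^T y = x^T (A^*) y. Since this holds for all x, y, we must have A^* = A^T. Therefore
A^* =
[[1, -2],
 [1, 3],
 [2, -1]].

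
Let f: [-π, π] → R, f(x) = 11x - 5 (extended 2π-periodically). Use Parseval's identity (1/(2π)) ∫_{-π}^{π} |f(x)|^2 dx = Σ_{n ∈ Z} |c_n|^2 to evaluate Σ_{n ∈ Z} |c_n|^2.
Σ |c_n|^2 = 121π^2/3 + 25

Expand and integrate term by term over [-π, π]:
  ∫ (11x)^2 dx = 121·(2π^3/3); ∫ 2·11·(-5)·x dx = 0 (odd integrand); ∫ (-5)^2 dx = 25·2π.
So (1/(2π)) ∫_{-π}^{π} (11x - 5)^2 dx = 121π^2/3 + 25 = 121π^2/3 + 25.
Parseval ⇒ Σ |c_n|^2 = 121π^2/3 + 25.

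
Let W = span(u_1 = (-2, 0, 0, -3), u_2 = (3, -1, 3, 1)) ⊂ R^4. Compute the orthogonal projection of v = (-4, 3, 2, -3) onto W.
proj_W(v) = (-473/179, 3/179, -9/179, -699/179)

Set up U = [u_1 | ... | u_2] ∈ R^(4×2). The projector onto W = col(U) is P = U (U^T U)^(-1) U^T.
Compute U^T U =
  [13, -9]
  [-9, 20],
and U^T v = (17, -12).
Solve U^T U · c = U^T v for the coefficients: c = (232/179, -3/179). The projection is proj_W(v) = U c.
Check: (v - proj_W(v)) · u_1 = 0  (should be 0).
Check: (v - proj_W(v)) · u_2 = 0  (should be 0).
Result: proj_W(v) = (-473/179, 3/179, -9/179, -699/179).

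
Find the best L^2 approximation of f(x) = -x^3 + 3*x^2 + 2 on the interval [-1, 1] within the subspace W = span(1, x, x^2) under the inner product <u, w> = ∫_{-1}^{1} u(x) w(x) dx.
g(x) = 3*x^2 - 3*x/5 + 2

The best approximation g ∈ W is the orthogonal projection of f onto W. Writing g = a_0 + a_1 x + a_2 x^2, the coefficients solve the normal equations G · a = b where
  G_{ij} = <φ_i, φ_j> and b_i = <f, φ_i>, with φ_0 = 1, φ_1 = x, φ_2 = x^2.
G =
  [2, 0, 2/3]
  [0, 2/3, 0]
  [2/3, 0, 2/5],
b = (6, -2/5, 38/15).
Solving gives a_0 = 2, a_1 = -3/5, a_2 = 3, so
  g(x) = 3*x^2 - 3*x/5 + 2.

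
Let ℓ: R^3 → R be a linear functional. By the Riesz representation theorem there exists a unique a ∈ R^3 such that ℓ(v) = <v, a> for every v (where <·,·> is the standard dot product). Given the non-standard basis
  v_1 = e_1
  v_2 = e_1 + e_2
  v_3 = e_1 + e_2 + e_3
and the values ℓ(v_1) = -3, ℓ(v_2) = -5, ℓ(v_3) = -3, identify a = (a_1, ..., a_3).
a = (-3, -2, 2)

Write a = (a_1, ..., a_3) in the standard basis. For each basis vector v_i, ℓ(v_i) = <v_i, a> is a linear equation in the a_j's. Collect the n equations into a matrix system V a = ℓ, where row i of V is v_i (expressed in the standard basis). Since V is invertible (lower-triangular with 1s on the diagonal, up to permutation), solve by back-substitution:
  V =
[[1, 0, 0],
 [1, 1, 0],
 [1, 1, 1]]
  V a = (-3, -5, -3)
Solving gives a = (-3, -2, 2).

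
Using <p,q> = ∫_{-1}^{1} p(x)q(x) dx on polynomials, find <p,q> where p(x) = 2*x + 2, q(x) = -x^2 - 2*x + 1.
<p,q> = 0

Expand the product: p(x)·q(x) = -2*x^3 - 6*x^2 - 2*x + 2.
∫_{-1}^{1} of each monomial x^k gives [2/(k+1) if k even, 0 if k odd]. Integrating term-by-term (or equivalently evaluating the antiderivative F(x) = -x^4/2 - 2*x^3 - x^2 + 2*x at the endpoints):
  F(1) − F(−1) = -3/2 − (-3/2) = 0.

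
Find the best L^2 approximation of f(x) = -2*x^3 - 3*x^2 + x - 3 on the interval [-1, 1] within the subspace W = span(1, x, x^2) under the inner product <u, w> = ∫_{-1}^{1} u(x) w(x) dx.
g(x) = -3*x^2 - x/5 - 3

The best approximation g ∈ W is the orthogonal projection of f onto W. Writing g = a_0 + a_1 x + a_2 x^2, the coefficients solve the normal equations G · a = b where
  G_{ij} = <φ_i, φ_j> and b_i = <f, φ_i>, with φ_0 = 1, φ_1 = x, φ_2 = x^2.
G =
  [2, 0, 2/3]
  [0, 2/3, 0]
  [2/3, 0, 2/5],
b = (-8, -2/15, -16/5).
Solving gives a_0 = -3, a_1 = -1/5, a_2 = -3, so
  g(x) = -3*x^2 - x/5 - 3.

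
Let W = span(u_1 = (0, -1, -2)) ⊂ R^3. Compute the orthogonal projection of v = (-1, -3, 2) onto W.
proj_W(v) = (0, 1/5, 2/5)

Set up U = [u_1 | ... | u_1] ∈ R^(3×1). The projector onto W = col(U) is P = U (U^T U)^(-1) U^T.
Compute U^T U =
  [5],
and U^T v = (-1).
Solve U^T U · c = U^T v for the coefficients: c = (-1/5). The projection is proj_W(v) = U c.
Check: (v - proj_W(v)) · u_1 = 0  (should be 0).
Result: proj_W(v) = (0, 1/5, 2/5).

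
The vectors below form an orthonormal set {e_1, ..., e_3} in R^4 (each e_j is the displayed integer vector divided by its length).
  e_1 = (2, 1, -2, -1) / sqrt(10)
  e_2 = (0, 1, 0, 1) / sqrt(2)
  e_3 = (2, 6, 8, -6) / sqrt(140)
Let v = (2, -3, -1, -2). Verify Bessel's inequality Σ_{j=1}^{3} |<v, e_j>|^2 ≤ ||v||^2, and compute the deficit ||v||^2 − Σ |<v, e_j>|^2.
Σ |<v, e_j>|^2 = 110/7; ||v||^2 = 18; deficit = 16/7

Write each e_j = u_j / sqrt(<u_j, u_j>) where u_j is the displayed integer vector. Then <v, e_j> = <v, u_j> / sqrt(<u_j, u_j>), so |<v, e_j>|^2 = <v, u_j>^2 / <u_j, u_j>.
Coefficients: <v, e_1> = 5/sqrt(10), <v, e_2> = -5/sqrt(2), <v, e_3> = -10/sqrt(140).
Square and sum: Σ |<v, e_j>|^2 = 110/7.
Compute ||v||^2 = v·v = 18.
Deficit = 18 − 110/7 = 16/7 ≥ 0, confirming Bessel's inequality. (The deficit equals ||v − Σ <v,e_j> e_j||^2, the squared distance from v to span{e_j}.)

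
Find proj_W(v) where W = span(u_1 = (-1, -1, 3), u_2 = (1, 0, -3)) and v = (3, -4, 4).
proj_W(v) = (-9/10, -4, 27/10)

Set up U = [u_1 | ... | u_2] ∈ R^(3×2). The projector onto W = col(U) is P = U (U^T U)^(-1) U^T.
Compute U^T U =
  [11, -10]
  [-10, 10],
and U^T v = (13, -9).
Solve U^T U · c = U^T v for the coefficients: c = (4, 31/10). The projection is proj_W(v) = U c.
Check: (v - proj_W(v)) · u_1 = 0  (should be 0).
Check: (v - proj_W(v)) · u_2 = 0  (should be 0).
Result: proj_W(v) = (-9/10, -4, 27/10).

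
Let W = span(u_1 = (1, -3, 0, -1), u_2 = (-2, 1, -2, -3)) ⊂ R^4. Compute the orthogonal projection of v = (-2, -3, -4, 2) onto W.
proj_W(v) = (5/97, -245/194, -43/97, -225/194)

Set up U = [u_1 | ... | u_2] ∈ R^(4×2). The projector onto W = col(U) is P = U (U^T U)^(-1) U^T.
Compute U^T U =
  [11, -2]
  [-2, 18],
and U^T v = (5, 3).
Solve U^T U · c = U^T v for the coefficients: c = (48/97, 43/194). The projection is proj_W(v) = U c.
Check: (v - proj_W(v)) · u_1 = 0  (should be 0).
Check: (v - proj_W(v)) · u_2 = 0  (should be 0).
Result: proj_W(v) = (5/97, -245/194, -43/97, -225/194).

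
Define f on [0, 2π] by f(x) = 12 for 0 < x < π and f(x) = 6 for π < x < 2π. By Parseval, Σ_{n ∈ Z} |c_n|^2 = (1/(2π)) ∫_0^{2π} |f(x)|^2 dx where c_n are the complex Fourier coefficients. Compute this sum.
Σ |c_n|^2 = 90

Parseval equates the L^2 energy of f (normalised by 1/(2π)) with the ℓ^2 sum of its Fourier coefficients: (1/(2π)) ∫_0^{2π} |f|^2 = Σ |c_n|^2.
Compute the left side: (1/(2π)) [∫_0^π 12^2 dx + ∫_π^{2π} 6^2 dx] = (1/(2π)) · (144π + 36π) = (144 + 36)/2 = 90.
So Σ_{n ∈ Z} |c_n|^2 = 90.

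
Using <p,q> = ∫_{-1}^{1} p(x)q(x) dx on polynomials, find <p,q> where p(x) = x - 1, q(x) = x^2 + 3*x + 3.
<p,q> = -14/3

Expand the product: p(x)·q(x) = x^3 + 2*x^2 - 3.
∫_{-1}^{1} of each monomial x^k gives [2/(k+1) if k even, 0 if k odd]. Integrating term-by-term (or equivalently evaluating the antiderivative F(x) = x^4/4 + 2*x^3/3 - 3*x at the endpoints):
  F(1) − F(−1) = -25/12 − (31/12) = -14/3.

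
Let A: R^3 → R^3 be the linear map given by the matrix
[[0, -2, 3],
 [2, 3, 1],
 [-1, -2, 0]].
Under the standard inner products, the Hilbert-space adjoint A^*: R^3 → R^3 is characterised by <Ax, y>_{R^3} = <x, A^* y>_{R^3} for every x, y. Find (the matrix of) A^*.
A^* = A^T =
[[0, 2, -1],
 [-2, 3, -2],
 [3, 1, 0]]

For real matrices with standard dot products, the defining identity <Ax, y> = <x, A^* y> gives (Ax)^T y = x^T (A^*) y, i.e. x^T A^T y = x^T (A^*) y. Since this holds for all x, y, we must have A^* = A^T. Therefore
A^* =
[[0, 2, -1],
 [-2, 3, -2],
 [3, 1, 0]].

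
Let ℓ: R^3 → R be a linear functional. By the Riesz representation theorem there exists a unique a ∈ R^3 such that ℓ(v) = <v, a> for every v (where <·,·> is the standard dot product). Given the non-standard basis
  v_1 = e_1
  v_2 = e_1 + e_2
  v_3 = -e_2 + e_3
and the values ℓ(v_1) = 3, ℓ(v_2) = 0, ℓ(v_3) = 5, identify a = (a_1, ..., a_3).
a = (3, -3, 2)

Write a = (a_1, ..., a_3) in the standard basis. For each basis vector v_i, ℓ(v_i) = <v_i, a> is a linear equation in the a_j's. Collect the n equations into a matrix system V a = ℓ, where row i of V is v_i (expressed in the standard basis). Since V is invertible (lower-triangular with 1s on the diagonal, up to permutation), solve by back-substitution:
  V =
[[1, 0, 0],
 [1, 1, 0],
 [0, -1, 1]]
  V a = (3, 0, 5)
Solving gives a = (3, -3, 2).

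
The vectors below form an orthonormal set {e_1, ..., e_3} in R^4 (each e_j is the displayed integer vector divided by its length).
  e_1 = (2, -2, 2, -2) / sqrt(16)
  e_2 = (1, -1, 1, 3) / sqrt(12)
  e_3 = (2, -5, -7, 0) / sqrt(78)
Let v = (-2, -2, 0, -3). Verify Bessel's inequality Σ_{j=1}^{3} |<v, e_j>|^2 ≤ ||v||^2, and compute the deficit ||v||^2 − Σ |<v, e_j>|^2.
Σ |<v, e_j>|^2 = 123/13; ||v||^2 = 17; deficit = 98/13

Write each e_j = u_j / sqrt(<u_j, u_j>) where u_j is the displayed integer vector. Then <v, e_j> = <v, u_j> / sqrt(<u_j, u_j>), so |<v, e_j>|^2 = <v, u_j>^2 / <u_j, u_j>.
Coefficients: <v, e_1> = 6/sqrt(16), <v, e_2> = -9/sqrt(12), <v, e_3> = 6/sqrt(78).
Square and sum: Σ |<v, e_j>|^2 = 123/13.
Compute ||v||^2 = v·v = 17.
Deficit = 17 − 123/13 = 98/13 ≥ 0, confirming Bessel's inequality. (The deficit equals ||v − Σ <v,e_j> e_j||^2, the squared distance from v to span{e_j}.)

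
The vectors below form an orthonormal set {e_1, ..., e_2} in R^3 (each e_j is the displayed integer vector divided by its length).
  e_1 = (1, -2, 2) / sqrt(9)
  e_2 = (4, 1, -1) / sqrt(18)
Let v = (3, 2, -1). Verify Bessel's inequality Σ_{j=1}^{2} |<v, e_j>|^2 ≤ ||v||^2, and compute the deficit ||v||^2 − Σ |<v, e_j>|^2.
Σ |<v, e_j>|^2 = 27/2; ||v||^2 = 14; deficit = 1/2

Write each e_j = u_j / sqrt(<u_j, u_j>) where u_j is the displayed integer vector. Then <v, e_j> = <v, u_j> / sqrt(<u_j, u_j>), so |<v, e_j>|^2 = <v, u_j>^2 / <u_j, u_j>.
Coefficients: <v, e_1> = -3/sqrt(9), <v, e_2> = 15/sqrt(18).
Square and sum: Σ |<v, e_j>|^2 = 27/2.
Compute ||v||^2 = v·v = 14.
Deficit = 14 − 27/2 = 1/2 ≥ 0, confirming Bessel's inequality. (The deficit equals ||v − Σ <v,e_j> e_j||^2, the squared distance from v to span{e_j}.)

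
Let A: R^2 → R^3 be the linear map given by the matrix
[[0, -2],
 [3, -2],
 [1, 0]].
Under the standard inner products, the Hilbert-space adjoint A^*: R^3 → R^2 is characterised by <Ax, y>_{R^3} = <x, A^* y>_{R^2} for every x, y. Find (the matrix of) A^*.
A^* = A^T =
[[0, 3, 1],
 [-2, -2, 0]]

For real matrices with standard dot products, the defining identity <Ax, y> = <x, A^* y> gives (Ax)^T y = x^T (A^*) y, i.e. x^T A^T y = x^T (A^*) y. Since this holds for all x, y, we must have A^* = A^T. Therefore
A^* =
[[0, 3, 1],
 [-2, -2, 0]].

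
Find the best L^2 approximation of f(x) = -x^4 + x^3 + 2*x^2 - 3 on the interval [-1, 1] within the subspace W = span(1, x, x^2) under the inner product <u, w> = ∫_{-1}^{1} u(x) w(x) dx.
g(x) = 8*x^2/7 + 3*x/5 - 102/35

The best approximation g ∈ W is the orthogonal projection of f onto W. Writing g = a_0 + a_1 x + a_2 x^2, the coefficients solve the normal equations G · a = b where
  G_{ij} = <φ_i, φ_j> and b_i = <f, φ_i>, with φ_0 = 1, φ_1 = x, φ_2 = x^2.
G =
  [2, 0, 2/3]
  [0, 2/3, 0]
  [2/3, 0, 2/5],
b = (-76/15, 2/5, -52/35).
Solving gives a_0 = -102/35, a_1 = 3/5, a_2 = 8/7, so
  g(x) = 8*x^2/7 + 3*x/5 - 102/35.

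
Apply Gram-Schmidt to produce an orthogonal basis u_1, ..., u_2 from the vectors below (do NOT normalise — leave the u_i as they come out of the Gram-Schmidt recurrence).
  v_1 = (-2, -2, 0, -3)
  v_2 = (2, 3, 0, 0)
Orthogonal basis:
  u_1 = (-2, -2, 0, -3)
  u_2 = (14/17, 31/17, 0, -30/17)

Apply the Gram-Schmidt recurrence
  u_1 = v_1
  u_i = v_i − Σ_{j<i} ((v_i · u_j) / (u_j · u_j)) · u_j.

Step by step this gives:
  u_1 = (-2, -2, 0, -3)
  u_2 = (14/17, 31/17, 0, -30/17)

Orthogonality check:
  u_2 · u_1 = 0 (should be 0)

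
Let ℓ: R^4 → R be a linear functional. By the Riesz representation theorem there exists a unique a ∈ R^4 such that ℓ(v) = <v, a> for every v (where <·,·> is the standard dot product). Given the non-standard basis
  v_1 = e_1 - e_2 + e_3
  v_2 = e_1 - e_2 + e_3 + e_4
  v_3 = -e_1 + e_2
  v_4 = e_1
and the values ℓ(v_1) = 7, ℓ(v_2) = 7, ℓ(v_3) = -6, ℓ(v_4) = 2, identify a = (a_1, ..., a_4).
a = (2, -4, 1, 0)

Write a = (a_1, ..., a_4) in the standard basis. For each basis vector v_i, ℓ(v_i) = <v_i, a> is a linear equation in the a_j's. Collect the n equations into a matrix system V a = ℓ, where row i of V is v_i (expressed in the standard basis). Since V is invertible (lower-triangular with 1s on the diagonal, up to permutation), solve by back-substitution:
  V =
[[1, -1, 1, 0],
 [1, -1, 1, 1],
 [-1, 1, 0, 0],
 [1, 0, 0, 0]]
  V a = (7, 7, -6, 2)
Solving gives a = (2, -4, 1, 0).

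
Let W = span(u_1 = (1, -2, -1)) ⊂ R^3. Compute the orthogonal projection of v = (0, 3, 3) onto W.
proj_W(v) = (-3/2, 3, 3/2)

Set up U = [u_1 | ... | u_1] ∈ R^(3×1). The projector onto W = col(U) is P = U (U^T U)^(-1) U^T.
Compute U^T U =
  [6],
and U^T v = (-9).
Solve U^T U · c = U^T v for the coefficients: c = (-3/2). The projection is proj_W(v) = U c.
Check: (v - proj_W(v)) · u_1 = 0  (should be 0).
Result: proj_W(v) = (-3/2, 3, 3/2).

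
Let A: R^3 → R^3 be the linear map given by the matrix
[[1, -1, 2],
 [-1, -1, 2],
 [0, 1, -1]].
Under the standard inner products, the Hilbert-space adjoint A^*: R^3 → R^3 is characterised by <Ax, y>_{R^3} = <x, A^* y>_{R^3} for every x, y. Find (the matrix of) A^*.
A^* = A^T =
[[1, -1, 0],
 [-1, -1, 1],
 [2, 2, -1]]

For real matrices with standard dot products, the defining identity <Ax, y> = <x, A^* y> gives (Ax)^T y = x^T (A^*) y, i.e. x^T A^T y = x^T (A^*) y. Since this holds for all x, y, we must have A^* = A^T. Therefore
A^* =
[[1, -1, 0],
 [-1, -1, 1],
 [2, 2, -1]].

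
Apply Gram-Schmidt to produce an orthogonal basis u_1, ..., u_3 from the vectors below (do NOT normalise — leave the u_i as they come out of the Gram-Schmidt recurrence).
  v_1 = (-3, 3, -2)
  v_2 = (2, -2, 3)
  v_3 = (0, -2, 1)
Orthogonal basis:
  u_1 = (-3, 3, -2)
  u_2 = (-5/11, 5/11, 15/11)
  u_3 = (-1, -1, 0)

Apply the Gram-Schmidt recurrence
  u_1 = v_1
  u_i = v_i − Σ_{j<i} ((v_i · u_j) / (u_j · u_j)) · u_j.

Step by step this gives:
  u_1 = (-3, 3, -2)
  u_2 = (-5/11, 5/11, 15/11)
  u_3 = (-1, -1, 0)

Orthogonality check:
  u_2 · u_1 = 0 (should be 0)
  u_3 · u_1 = 0 (should be 0)
  u_3 · u_2 = 0 (should be 0)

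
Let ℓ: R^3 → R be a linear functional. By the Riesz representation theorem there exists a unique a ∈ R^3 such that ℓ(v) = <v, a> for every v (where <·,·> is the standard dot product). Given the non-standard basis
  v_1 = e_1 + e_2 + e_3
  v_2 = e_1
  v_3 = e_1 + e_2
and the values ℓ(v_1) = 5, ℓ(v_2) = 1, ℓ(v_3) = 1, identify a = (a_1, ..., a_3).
a = (1, 0, 4)

Write a = (a_1, ..., a_3) in the standard basis. For each basis vector v_i, ℓ(v_i) = <v_i, a> is a linear equation in the a_j's. Collect the n equations into a matrix system V a = ℓ, where row i of V is v_i (expressed in the standard basis). Since V is invertible (lower-triangular with 1s on the diagonal, up to permutation), solve by back-substitution:
  V =
[[1, 1, 1],
 [1, 0, 0],
 [1, 1, 0]]
  V a = (5, 1, 1)
Solving gives a = (1, 0, 4).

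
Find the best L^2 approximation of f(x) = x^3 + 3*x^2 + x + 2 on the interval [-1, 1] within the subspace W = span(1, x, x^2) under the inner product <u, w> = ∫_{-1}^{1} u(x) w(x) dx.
g(x) = 3*x^2 + 8*x/5 + 2

The best approximation g ∈ W is the orthogonal projection of f onto W. Writing g = a_0 + a_1 x + a_2 x^2, the coefficients solve the normal equations G · a = b where
  G_{ij} = <φ_i, φ_j> and b_i = <f, φ_i>, with φ_0 = 1, φ_1 = x, φ_2 = x^2.
G =
  [2, 0, 2/3]
  [0, 2/3, 0]
  [2/3, 0, 2/5],
b = (6, 16/15, 38/15).
Solving gives a_0 = 2, a_1 = 8/5, a_2 = 3, so
  g(x) = 3*x^2 + 8*x/5 + 2.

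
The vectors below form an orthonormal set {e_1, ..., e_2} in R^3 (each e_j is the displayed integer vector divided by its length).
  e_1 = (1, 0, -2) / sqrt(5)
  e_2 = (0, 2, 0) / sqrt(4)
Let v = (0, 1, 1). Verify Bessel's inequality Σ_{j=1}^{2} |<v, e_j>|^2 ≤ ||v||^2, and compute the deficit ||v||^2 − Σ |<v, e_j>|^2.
Σ |<v, e_j>|^2 = 9/5; ||v||^2 = 2; deficit = 1/5

Write each e_j = u_j / sqrt(<u_j, u_j>) where u_j is the displayed integer vector. Then <v, e_j> = <v, u_j> / sqrt(<u_j, u_j>), so |<v, e_j>|^2 = <v, u_j>^2 / <u_j, u_j>.
Coefficients: <v, e_1> = -2/sqrt(5), <v, e_2> = 2/sqrt(4).
Square and sum: Σ |<v, e_j>|^2 = 9/5.
Compute ||v||^2 = v·v = 2.
Deficit = 2 − 9/5 = 1/5 ≥ 0, confirming Bessel's inequality. (The deficit equals ||v − Σ <v,e_j> e_j||^2, the squared distance from v to span{e_j}.)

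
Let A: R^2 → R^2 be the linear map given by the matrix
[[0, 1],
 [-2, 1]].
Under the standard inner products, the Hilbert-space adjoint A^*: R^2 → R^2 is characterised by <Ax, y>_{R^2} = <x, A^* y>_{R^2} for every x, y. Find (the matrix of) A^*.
A^* = A^T =
[[0, -2],
 [1, 1]]

For real matrices with standard dot products, the defining identity <Ax, y> = <x, A^* y> gives (Ax)^T y = x^T (A^*) y, i.e. x^T A^T y = x^T (A^*) y. Since this holds for all x, y, we must have A^* = A^T. Therefore
A^* =
[[0, -2],
 [1, 1]].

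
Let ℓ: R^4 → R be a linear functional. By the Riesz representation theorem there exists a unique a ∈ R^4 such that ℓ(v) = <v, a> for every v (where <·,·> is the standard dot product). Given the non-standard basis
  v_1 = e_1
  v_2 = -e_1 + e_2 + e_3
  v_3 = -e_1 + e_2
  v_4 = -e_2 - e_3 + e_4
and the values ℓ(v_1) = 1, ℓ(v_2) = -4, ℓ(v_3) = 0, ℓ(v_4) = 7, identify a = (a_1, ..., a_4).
a = (1, 1, -4, 4)

Write a = (a_1, ..., a_4) in the standard basis. For each basis vector v_i, ℓ(v_i) = <v_i, a> is a linear equation in the a_j's. Collect the n equations into a matrix system V a = ℓ, where row i of V is v_i (expressed in the standard basis). Since V is invertible (lower-triangular with 1s on the diagonal, up to permutation), solve by back-substitution:
  V =
[[1, 0, 0, 0],
 [-1, 1, 1, 0],
 [-1, 1, 0, 0],
 [0, -1, -1, 1]]
  V a = (1, -4, 0, 7)
Solving gives a = (1, 1, -4, 4).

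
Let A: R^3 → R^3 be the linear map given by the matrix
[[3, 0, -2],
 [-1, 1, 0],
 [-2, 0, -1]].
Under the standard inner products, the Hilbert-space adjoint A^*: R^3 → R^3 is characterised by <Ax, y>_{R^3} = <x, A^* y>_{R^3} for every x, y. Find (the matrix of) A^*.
A^* = A^T =
[[3, -1, -2],
 [0, 1, 0],
 [-2, 0, -1]]

For real matrices with standard dot products, the defining identity <Ax, y> = <x, A^* y> gives (Ax)^T y = x^T (A^*) y, i.e. x^T A^T y = x^T (A^*) y. Since this holds for all x, y, we must have A^* = A^T. Therefore
A^* =
[[3, -1, -2],
 [0, 1, 0],
 [-2, 0, -1]].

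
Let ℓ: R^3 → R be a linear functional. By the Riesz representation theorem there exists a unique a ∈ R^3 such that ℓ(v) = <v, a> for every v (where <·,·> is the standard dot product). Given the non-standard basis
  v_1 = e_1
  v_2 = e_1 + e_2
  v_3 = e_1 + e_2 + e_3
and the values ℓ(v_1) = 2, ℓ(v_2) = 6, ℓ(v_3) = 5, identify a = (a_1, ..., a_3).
a = (2, 4, -1)

Write a = (a_1, ..., a_3) in the standard basis. For each basis vector v_i, ℓ(v_i) = <v_i, a> is a linear equation in the a_j's. Collect the n equations into a matrix system V a = ℓ, where row i of V is v_i (expressed in the standard basis). Since V is invertible (lower-triangular with 1s on the diagonal, up to permutation), solve by back-substitution:
  V =
[[1, 0, 0],
 [1, 1, 0],
 [1, 1, 1]]
  V a = (2, 6, 5)
Solving gives a = (2, 4, -1).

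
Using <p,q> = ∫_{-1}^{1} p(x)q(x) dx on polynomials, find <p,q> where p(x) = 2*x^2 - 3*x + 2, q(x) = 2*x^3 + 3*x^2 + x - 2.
<p,q> = -26/3

Expand the product: p(x)·q(x) = 4*x^5 - 3*x^3 - x^2 + 8*x - 4.
∫_{-1}^{1} of each monomial x^k gives [2/(k+1) if k even, 0 if k odd]. Integrating term-by-term (or equivalently evaluating the antiderivative F(x) = 2*x^6/3 - 3*x^4/4 - x^3/3 + 4*x^2 - 4*x at the endpoints):
  F(1) − F(−1) = -5/12 − (33/4) = -26/3.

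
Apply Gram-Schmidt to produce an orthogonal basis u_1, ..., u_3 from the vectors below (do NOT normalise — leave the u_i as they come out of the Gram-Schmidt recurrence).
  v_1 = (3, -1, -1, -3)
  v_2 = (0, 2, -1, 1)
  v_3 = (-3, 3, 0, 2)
Orthogonal basis:
  u_1 = (3, -1, -1, -3)
  u_2 = (3/5, 9/5, -6/5, 2/5)
  u_3 = (-21/26, 15/26, 3/26, -27/26)

Apply the Gram-Schmidt recurrence
  u_1 = v_1
  u_i = v_i − Σ_{j<i} ((v_i · u_j) / (u_j · u_j)) · u_j.

Step by step this gives:
  u_1 = (3, -1, -1, -3)
  u_2 = (3/5, 9/5, -6/5, 2/5)
  u_3 = (-21/26, 15/26, 3/26, -27/26)

Orthogonality check:
  u_2 · u_1 = 0 (should be 0)
  u_3 · u_1 = 0 (should be 0)
  u_3 · u_2 = 0 (should be 0)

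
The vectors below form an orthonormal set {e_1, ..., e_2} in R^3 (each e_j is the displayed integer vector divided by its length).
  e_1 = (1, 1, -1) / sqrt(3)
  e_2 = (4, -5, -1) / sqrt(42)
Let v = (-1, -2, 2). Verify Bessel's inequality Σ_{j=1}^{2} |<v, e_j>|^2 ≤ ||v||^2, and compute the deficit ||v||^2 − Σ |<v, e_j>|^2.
Σ |<v, e_j>|^2 = 61/7; ||v||^2 = 9; deficit = 2/7

Write each e_j = u_j / sqrt(<u_j, u_j>) where u_j is the displayed integer vector. Then <v, e_j> = <v, u_j> / sqrt(<u_j, u_j>), so |<v, e_j>|^2 = <v, u_j>^2 / <u_j, u_j>.
Coefficients: <v, e_1> = -5/sqrt(3), <v, e_2> = 4/sqrt(42).
Square and sum: Σ |<v, e_j>|^2 = 61/7.
Compute ||v||^2 = v·v = 9.
Deficit = 9 − 61/7 = 2/7 ≥ 0, confirming Bessel's inequality. (The deficit equals ||v − Σ <v,e_j> e_j||^2, the squared distance from v to span{e_j}.)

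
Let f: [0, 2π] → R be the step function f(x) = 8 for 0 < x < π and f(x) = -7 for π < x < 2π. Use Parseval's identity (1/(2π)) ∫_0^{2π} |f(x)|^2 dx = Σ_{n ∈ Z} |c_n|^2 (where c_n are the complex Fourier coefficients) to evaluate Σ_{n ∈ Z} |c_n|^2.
Σ |c_n|^2 = 113/2

Parseval equates the L^2 energy of f (normalised by 1/(2π)) with the ℓ^2 sum of its Fourier coefficients: (1/(2π)) ∫_0^{2π} |f|^2 = Σ |c_n|^2.
Compute the left side: (1/(2π)) [∫_0^π 8^2 dx + ∫_π^{2π} (-7)^2 dx] = (1/(2π)) · (64π + 49π) = (64 + 49)/2 = 113/2.
So Σ_{n ∈ Z} |c_n|^2 = 113/2.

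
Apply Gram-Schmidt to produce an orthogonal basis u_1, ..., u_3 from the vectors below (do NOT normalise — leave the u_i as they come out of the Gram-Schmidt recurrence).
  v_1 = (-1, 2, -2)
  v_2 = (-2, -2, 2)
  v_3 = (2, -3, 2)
Orthogonal basis:
  u_1 = (-1, 2, -2)
  u_2 = (-8/3, -2/3, 2/3)
  u_3 = (0, -1/2, -1/2)

Apply the Gram-Schmidt recurrence
  u_1 = v_1
  u_i = v_i − Σ_{j<i} ((v_i · u_j) / (u_j · u_j)) · u_j.

Step by step this gives:
  u_1 = (-1, 2, -2)
  u_2 = (-8/3, -2/3, 2/3)
  u_3 = (0, -1/2, -1/2)

Orthogonality check:
  u_2 · u_1 = 0 (should be 0)
  u_3 · u_1 = 0 (should be 0)
  u_3 · u_2 = 0 (should be 0)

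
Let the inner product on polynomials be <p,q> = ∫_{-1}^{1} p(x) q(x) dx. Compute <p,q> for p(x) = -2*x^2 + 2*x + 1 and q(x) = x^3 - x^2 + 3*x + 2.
<p,q> = 94/15

Expand the product: p(x)·q(x) = -2*x^5 + 4*x^4 - 7*x^3 + x^2 + 7*x + 2.
∫_{-1}^{1} of each monomial x^k gives [2/(k+1) if k even, 0 if k odd]. Integrating term-by-term (or equivalently evaluating the antiderivative F(x) = -x^6/3 + 4*x^5/5 - 7*x^4/4 + x^3/3 + 7*x^2/2 + 2*x at the endpoints):
  F(1) − F(−1) = 91/20 − (-103/60) = 94/15.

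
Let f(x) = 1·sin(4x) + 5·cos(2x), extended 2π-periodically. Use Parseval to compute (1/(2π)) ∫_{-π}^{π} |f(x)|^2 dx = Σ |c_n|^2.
Σ |c_n|^2 = 13

Expand |f|^2 and use orthogonality of {sin(nx), cos(mx)} on [-π, π]:
  ∫_{-π}^{π} sin(nx)^2 dx = π, ∫ cos(mx)^2 dx = π, and cross terms integrate to 0.
So ∫_{-π}^{π} f(x)^2 dx = 1^2 · π + 5^2 · π = (1 + 25)π.
Divide by 2π: (1 + 25)/2 = 13.
By Parseval, this equals Σ |c_n|^2.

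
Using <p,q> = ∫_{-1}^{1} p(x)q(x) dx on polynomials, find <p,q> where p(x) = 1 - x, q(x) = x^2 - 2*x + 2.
<p,q> = 6

Expand the product: p(x)·q(x) = -x^3 + 3*x^2 - 4*x + 2.
∫_{-1}^{1} of each monomial x^k gives [2/(k+1) if k even, 0 if k odd]. Integrating term-by-term (or equivalently evaluating the antiderivative F(x) = -x^4/4 + x^3 - 2*x^2 + 2*x at the endpoints):
  F(1) − F(−1) = 3/4 − (-21/4) = 6.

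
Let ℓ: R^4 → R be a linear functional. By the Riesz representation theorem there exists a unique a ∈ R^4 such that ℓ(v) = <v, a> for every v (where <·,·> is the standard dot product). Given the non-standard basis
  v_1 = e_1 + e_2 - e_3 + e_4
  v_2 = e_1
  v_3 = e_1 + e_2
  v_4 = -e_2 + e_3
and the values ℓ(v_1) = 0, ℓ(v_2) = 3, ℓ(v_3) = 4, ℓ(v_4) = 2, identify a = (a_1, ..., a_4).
a = (3, 1, 3, -1)

Write a = (a_1, ..., a_4) in the standard basis. For each basis vector v_i, ℓ(v_i) = <v_i, a> is a linear equation in the a_j's. Collect the n equations into a matrix system V a = ℓ, where row i of V is v_i (expressed in the standard basis). Since V is invertible (lower-triangular with 1s on the diagonal, up to permutation), solve by back-substitution:
  V =
[[1, 1, -1, 1],
 [1, 0, 0, 0],
 [1, 1, 0, 0],
 [0, -1, 1, 0]]
  V a = (0, 3, 4, 2)
Solving gives a = (3, 1, 3, -1).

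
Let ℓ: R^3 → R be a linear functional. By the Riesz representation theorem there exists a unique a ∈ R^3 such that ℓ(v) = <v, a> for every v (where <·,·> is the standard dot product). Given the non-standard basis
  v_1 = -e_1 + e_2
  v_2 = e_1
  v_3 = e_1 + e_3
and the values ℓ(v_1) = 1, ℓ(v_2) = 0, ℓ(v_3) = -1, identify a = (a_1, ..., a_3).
a = (0, 1, -1)

Write a = (a_1, ..., a_3) in the standard basis. For each basis vector v_i, ℓ(v_i) = <v_i, a> is a linear equation in the a_j's. Collect the n equations into a matrix system V a = ℓ, where row i of V is v_i (expressed in the standard basis). Since V is invertible (lower-triangular with 1s on the diagonal, up to permutation), solve by back-substitution:
  V =
[[-1, 1, 0],
 [1, 0, 0],
 [1, 0, 1]]
  V a = (1, 0, -1)
Solving gives a = (0, 1, -1).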